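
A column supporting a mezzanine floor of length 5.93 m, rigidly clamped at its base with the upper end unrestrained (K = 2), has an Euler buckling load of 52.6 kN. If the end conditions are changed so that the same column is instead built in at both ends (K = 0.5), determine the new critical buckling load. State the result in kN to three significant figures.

P_cr ≈ 842 kN

P_cr ∝ 1/K², so P_cr,new = P_cr,old × (K_old/K_new)² = 52.6 × (2/0.5)²
= 52.6 × 16.00 = 842 kN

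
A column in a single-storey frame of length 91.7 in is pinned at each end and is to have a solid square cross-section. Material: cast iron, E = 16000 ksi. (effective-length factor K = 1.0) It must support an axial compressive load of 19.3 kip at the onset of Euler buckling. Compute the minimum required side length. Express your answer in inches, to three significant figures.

a ≈ 1.87 in

L_e = K·L = 1 × 91.7 = 91.70 in
Required I = P_cr·L_e²/(π²E) = 1.930×10^4 × 91.70² / (π² × 1.60×10^7) = 1.028 in⁴
Solid square: I = a⁴/12  ⇒  a = (12I)^(1/4) = (12×1.028)^(1/4) = 1.87 in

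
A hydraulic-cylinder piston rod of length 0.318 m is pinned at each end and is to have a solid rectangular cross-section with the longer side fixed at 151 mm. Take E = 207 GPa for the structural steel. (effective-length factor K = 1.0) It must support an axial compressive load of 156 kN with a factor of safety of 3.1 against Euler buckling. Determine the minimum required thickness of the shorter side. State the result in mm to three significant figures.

Required P_cr = n·P = 3.1 × 156 = 483.6 kN
L_e = K·L = 1 × 0.318 = 0.3180 m
Required I = P_cr·L_e²/(π²E) = 4.836×10^5 × 0.3180² / (π² × 2.07×10^11) = 2.394×10^-8 m⁴
I_req = 2.394×10^4 mm⁴
Rectangle, weak axis: I_min = h·b³/12 with h = 151 mm fixed  ⇒  b = (12I/h)^(1/3) = 12.4 mm

b ≈ 12.4 mm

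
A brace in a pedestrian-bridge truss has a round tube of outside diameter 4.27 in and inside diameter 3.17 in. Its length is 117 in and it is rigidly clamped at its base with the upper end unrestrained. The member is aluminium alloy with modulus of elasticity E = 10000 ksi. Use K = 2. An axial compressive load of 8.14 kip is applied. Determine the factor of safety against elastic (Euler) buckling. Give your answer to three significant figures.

d_o = 4.27 in, d_i = 3.17 in
I = π(d_o⁴ − d_i⁴)/64 = π(4.27⁴ − 3.170⁴)/64 = 11.36 in⁴
Effective length L_e = K·L = 2 × 117 = 234.0 in
P_cr = π²EI / L_e² = π² × 10000×10³ × 11.36 / 234.0² = 2.048×10^4 lb
Factor of safety n = P_cr / P = 20.479 / 8.14 = 2.52

n ≈ 2.52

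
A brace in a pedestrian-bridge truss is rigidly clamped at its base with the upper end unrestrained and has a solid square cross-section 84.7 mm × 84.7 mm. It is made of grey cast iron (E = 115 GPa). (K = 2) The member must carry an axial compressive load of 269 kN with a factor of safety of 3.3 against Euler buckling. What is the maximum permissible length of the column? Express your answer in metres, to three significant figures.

I = a⁴/12 = 84.7⁴/12 = 4.289×10^6 mm⁴
I = 4.289×10^-6 m⁴
Required critical load P_cr = n·P = 3.3 × 269 = 887.7 kN = 8.877×10^5 N
From P_cr = π²EI/(K·L)²:  L = (1/K)·√(π²EI/P_cr) = (1/2)·√(π²×1.15×10^11×4.289×10^-6/8.877×10^5)
L = 1.17 m

L_max ≈ 1.17 m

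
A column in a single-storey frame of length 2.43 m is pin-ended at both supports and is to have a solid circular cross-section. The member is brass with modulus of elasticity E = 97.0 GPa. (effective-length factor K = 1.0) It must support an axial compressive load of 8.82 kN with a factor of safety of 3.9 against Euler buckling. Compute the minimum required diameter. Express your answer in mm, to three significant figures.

d ≈ 45.6 mm

Required P_cr = n·P = 3.9 × 8.82 = 34.40 kN
L_e = K·L = 1 × 2.43 = 2.430 m
Required I = P_cr·L_e²/(π²E) = 3.440×10^4 × 2.430² / (π² × 9.70×10^10) = 2.122×10^-7 m⁴
I_req = 2.122×10^5 mm⁴
Solid circle: I = πd⁴/64  ⇒  d = (64I/π)^(1/4) = (64×2.122×10^5/π)^(1/4) = 45.6 mm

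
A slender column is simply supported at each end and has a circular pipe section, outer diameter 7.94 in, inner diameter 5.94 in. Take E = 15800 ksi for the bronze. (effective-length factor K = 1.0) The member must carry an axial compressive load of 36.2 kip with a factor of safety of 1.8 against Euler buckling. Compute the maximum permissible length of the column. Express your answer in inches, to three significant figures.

d_o = 7.94 in, d_i = 5.94 in
I = π(d_o⁴ − d_i⁴)/64 = π(7.94⁴ − 5.940⁴)/64 = 134.0 in⁴
Required critical load P_cr = n·P = 1.8 × 36.2 = 65.16 kip = 6.516×10^4 lb
From P_cr = π²EI/(K·L)²:  L = (1/K)·√(π²EI/P_cr) = (1/1)·√(π²×1.58×10^7×134.0/6.516×10^4)
L = 566 in

L_max ≈ 566 in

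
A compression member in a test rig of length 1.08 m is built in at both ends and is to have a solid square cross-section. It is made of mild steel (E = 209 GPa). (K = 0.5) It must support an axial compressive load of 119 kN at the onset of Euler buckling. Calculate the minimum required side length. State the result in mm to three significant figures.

a ≈ 21.2 mm

L_e = K·L = 0.5 × 1.08 = 0.5400 m
Required I = P_cr·L_e²/(π²E) = 1.190×10^5 × 0.5400² / (π² × 2.09×10^11) = 1.682×10^-8 m⁴
I_req = 1.682×10^4 mm⁴
Solid square: I = a⁴/12  ⇒  a = (12I)^(1/4) = (12×1.682×10^4)^(1/4) = 21.2 mm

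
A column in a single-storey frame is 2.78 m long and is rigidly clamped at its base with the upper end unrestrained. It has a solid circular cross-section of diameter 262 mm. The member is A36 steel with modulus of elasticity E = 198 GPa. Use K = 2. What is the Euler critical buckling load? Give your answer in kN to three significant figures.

I = πd⁴/64 = π×262⁴/64 = 2.313×10^8 mm⁴
I = 2.313×10^8 mm⁴ = 2.313×10^-4 m⁴
Effective length L_e = K·L = 2 × 2.78 = 5.560 m
P_cr = π²EI / L_e² = π² × 198×10⁹ × 2.313×10^-4 / 5.560² = 1.462×10^7 N

P_cr ≈ 14600 kN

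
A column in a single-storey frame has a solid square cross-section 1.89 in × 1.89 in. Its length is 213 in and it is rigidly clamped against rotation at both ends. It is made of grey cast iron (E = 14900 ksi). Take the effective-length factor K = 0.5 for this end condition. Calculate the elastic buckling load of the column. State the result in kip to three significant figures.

I = a⁴/12 = 1.89⁴/12 = 1.063 in⁴
Effective length L_e = K·L = 0.5 × 213 = 106.5 in
P_cr = π²EI / L_e² = π² × 14900×10³ × 1.063 / 106.5² = 1.379×10^4 lb

P_cr ≈ 13.8 kip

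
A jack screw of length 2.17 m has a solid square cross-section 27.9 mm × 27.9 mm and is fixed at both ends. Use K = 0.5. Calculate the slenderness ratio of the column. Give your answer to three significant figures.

I = a⁴/12 = 27.9⁴/12 = 5.049×10^4 mm⁴
A = 778.4 mm²;  r_min = √(I/A) = √(5.049×10^4/778.4) = 8.054 mm
L_e = K·L = 0.5 × 2.17 m = 1.085 m = 1085.0 mm
λ = L_e / r_min = 1085.0 / 8.054 = 135

λ ≈ 135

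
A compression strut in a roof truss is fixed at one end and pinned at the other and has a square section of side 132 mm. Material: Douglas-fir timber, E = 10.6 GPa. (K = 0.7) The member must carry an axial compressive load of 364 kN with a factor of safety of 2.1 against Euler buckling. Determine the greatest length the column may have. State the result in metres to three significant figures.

I = a⁴/12 = 132⁴/12 = 2.530×10^7 mm⁴
I = 2.530×10^-5 m⁴
Required critical load P_cr = n·P = 2.1 × 364 = 764.4 kN = 7.644×10^5 N
From P_cr = π²EI/(K·L)²:  L = (1/K)·√(π²EI/P_cr) = (1/0.7)·√(π²×1.06×10^10×2.530×10^-5/7.644×10^5)
L = 2.66 m

L_max ≈ 2.66 m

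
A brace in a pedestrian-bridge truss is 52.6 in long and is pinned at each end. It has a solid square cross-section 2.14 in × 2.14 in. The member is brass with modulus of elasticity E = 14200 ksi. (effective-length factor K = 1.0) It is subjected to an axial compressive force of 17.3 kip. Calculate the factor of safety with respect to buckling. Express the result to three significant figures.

I = a⁴/12 = 2.14⁴/12 = 1.748 in⁴
Effective length L_e = K·L = 1 × 52.6 = 52.60 in
P_cr = π²EI / L_e² = π² × 14200×10³ × 1.748 / 52.60² = 8.853×10^4 lb
Factor of safety n = P_cr / P = 88.530 / 17.3 = 5.12

n ≈ 5.12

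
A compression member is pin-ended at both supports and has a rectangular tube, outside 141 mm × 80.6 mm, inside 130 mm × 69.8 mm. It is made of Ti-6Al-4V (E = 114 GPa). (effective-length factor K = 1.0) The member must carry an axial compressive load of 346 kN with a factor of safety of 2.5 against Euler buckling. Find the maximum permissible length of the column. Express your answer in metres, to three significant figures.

L_max ≈ 1.79 m

Weak-axis I_min = (h_o·b_o³ − h_i·b_i³)/12 with b_o = 80.6, b_i = 69.80 mm (shorter outer/inner sides).
I_min = (141×80.6³ − 130.0×69.80³)/12 = 2.468×10^6 mm⁴
I = 2.468×10^-6 m⁴
Required critical load P_cr = n·P = 2.5 × 346 = 865.0 kN = 8.650×10^5 N
From P_cr = π²EI/(K·L)²:  L = (1/K)·√(π²EI/P_cr) = (1/1)·√(π²×1.14×10^11×2.468×10^-6/8.650×10^5)
L = 1.79 m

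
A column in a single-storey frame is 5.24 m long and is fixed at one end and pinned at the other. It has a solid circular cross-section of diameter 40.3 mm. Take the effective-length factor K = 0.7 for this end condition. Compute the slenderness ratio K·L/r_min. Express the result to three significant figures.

For a solid circle r = d/4 = 40.3/4 = 10.07 mm
L_e = K·L = 0.7 × 5.24 m = 3.668 m = 3668.0 mm
λ = L_e / r_min = 3668.0 / 10.07 = 364

λ ≈ 364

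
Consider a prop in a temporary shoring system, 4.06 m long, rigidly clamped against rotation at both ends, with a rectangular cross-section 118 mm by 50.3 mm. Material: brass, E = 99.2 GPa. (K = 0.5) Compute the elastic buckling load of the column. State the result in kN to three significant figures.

P_cr ≈ 297 kN

Buckling occurs about the weak axis: I_min = h·b³/12 with b = 50.3 mm (the shorter side).
I_min = 118×50.3³/12 = 1.251×10^6 mm⁴
I = 1.251×10^6 mm⁴ = 1.251×10^-6 m⁴
Effective length L_e = K·L = 0.5 × 4.06 = 2.030 m
P_cr = π²EI / L_e² = π² × 99.2×10⁹ × 1.251×10^-6 / 2.030² = 2.973×10^5 N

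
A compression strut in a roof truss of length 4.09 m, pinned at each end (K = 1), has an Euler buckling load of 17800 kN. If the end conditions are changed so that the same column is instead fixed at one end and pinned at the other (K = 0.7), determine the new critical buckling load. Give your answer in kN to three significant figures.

P_cr ∝ 1/K², so P_cr,new = P_cr,old × (K_old/K_new)² = 17800 × (1/0.7)²
= 17800 × 2.041 = 36300 kN

P_cr ≈ 36300 kN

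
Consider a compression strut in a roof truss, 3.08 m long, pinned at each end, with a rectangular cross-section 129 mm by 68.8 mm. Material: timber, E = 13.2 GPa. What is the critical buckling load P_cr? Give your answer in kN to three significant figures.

P_cr ≈ 48.1 kN

Buckling occurs about the weak axis: I_min = h·b³/12 with b = 68.8 mm (the shorter side).
I_min = 129×68.8³/12 = 3.501×10^6 mm⁴
I = 3.501×10^6 mm⁴ = 3.501×10^-6 m⁴
Effective length L_e = K·L = 1 × 3.08 = 3.080 m
P_cr = π²EI / L_e² = π² × 13.2×10⁹ × 3.501×10^-6 / 3.080² = 4.808×10^4 N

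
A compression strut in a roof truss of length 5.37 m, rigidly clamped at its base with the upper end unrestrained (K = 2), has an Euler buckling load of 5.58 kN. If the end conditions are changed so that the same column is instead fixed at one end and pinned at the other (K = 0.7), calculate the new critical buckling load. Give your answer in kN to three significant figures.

P_cr ≈ 45.6 kN

P_cr ∝ 1/K², so P_cr,new = P_cr,old × (K_old/K_new)² = 5.58 × (2/0.7)²
= 5.58 × 8.163 = 45.6 kN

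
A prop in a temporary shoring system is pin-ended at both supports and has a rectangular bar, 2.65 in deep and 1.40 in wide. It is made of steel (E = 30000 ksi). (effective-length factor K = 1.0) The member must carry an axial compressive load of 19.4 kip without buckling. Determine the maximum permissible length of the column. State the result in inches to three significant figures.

L_max ≈ 96.2 in

Buckling occurs about the weak axis: I_min = h·b³/12 with b = 1.40 in (the shorter side).
I_min = 2.65×1.40³/12 = 0.6060 in⁴
At the buckling limit P_cr = P = 1.940×10^4 lb
From P_cr = π²EI/(K·L)²:  L = (1/K)·√(π²EI/P_cr) = (1/1)·√(π²×3.00×10^7×0.6060/1.940×10^4)
L = 96.2 in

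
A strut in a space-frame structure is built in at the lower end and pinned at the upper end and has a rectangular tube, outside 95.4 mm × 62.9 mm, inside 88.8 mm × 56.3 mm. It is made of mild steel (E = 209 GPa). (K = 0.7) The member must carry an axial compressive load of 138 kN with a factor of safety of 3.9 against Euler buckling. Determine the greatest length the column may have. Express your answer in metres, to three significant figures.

L_max ≈ 2.27 m

Weak-axis I_min = (h_o·b_o³ − h_i·b_i³)/12 with b_o = 62.9, b_i = 56.30 mm (shorter outer/inner sides).
I_min = (95.4×62.9³ − 88.80×56.30³)/12 = 6.579×10^5 mm⁴
I = 6.579×10^-7 m⁴
Required critical load P_cr = n·P = 3.9 × 138 = 538.2 kN = 5.382×10^5 N
From P_cr = π²EI/(K·L)²:  L = (1/K)·√(π²EI/P_cr) = (1/0.7)·√(π²×2.09×10^11×6.579×10^-7/5.382×10^5)
L = 2.27 m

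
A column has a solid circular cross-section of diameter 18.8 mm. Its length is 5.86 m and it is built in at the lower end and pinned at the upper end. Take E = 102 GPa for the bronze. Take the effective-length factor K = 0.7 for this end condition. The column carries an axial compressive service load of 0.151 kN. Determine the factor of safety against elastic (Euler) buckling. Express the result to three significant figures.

I = πd⁴/64 = π×18.8⁴/64 = 6.132×10^3 mm⁴
I = 6.132×10^3 mm⁴ = 6.132×10^-9 m⁴
Effective length L_e = K·L = 0.7 × 5.86 = 4.102 m
P_cr = π²EI / L_e² = π² × 102×10⁹ × 6.132×10^-9 / 4.102² = 366.9 N
Factor of safety n = P_cr / P = 0.36687 / 0.151 = 2.43

n ≈ 2.43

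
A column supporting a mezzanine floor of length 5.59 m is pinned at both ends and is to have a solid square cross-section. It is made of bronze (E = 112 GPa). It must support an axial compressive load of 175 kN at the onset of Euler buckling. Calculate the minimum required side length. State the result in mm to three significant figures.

a ≈ 87.8 mm

L_e = K·L = 1 × 5.59 = 5.590 m
Required I = P_cr·L_e²/(π²E) = 1.750×10^5 × 5.590² / (π² × 1.12×10^11) = 4.947×10^-6 m⁴
I_req = 4.947×10^6 mm⁴
Solid square: I = a⁴/12  ⇒  a = (12I)^(1/4) = (12×4.947×10^6)^(1/4) = 87.8 mm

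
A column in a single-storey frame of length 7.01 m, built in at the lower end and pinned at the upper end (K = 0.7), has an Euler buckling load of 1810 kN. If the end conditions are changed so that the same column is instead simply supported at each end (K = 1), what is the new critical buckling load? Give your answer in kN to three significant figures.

P_cr ≈ 887 kN

P_cr ∝ 1/K², so P_cr,new = P_cr,old × (K_old/K_new)² = 1810 × (0.7/1)²
= 1810 × 0.4900 = 887 kN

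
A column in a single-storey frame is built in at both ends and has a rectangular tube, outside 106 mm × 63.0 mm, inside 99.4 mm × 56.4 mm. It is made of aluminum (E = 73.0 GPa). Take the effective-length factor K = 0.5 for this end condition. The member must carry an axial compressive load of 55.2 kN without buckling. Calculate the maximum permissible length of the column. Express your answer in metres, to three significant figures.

Weak-axis I_min = (h_o·b_o³ − h_i·b_i³)/12 with b_o = 63.0, b_i = 56.40 mm (shorter outer/inner sides).
I_min = (106×63.0³ − 99.40×56.40³)/12 = 7.227×10^5 mm⁴
I = 7.227×10^-7 m⁴
At the buckling limit P_cr = P = 5.520×10^4 N
From P_cr = π²EI/(K·L)²:  L = (1/K)·√(π²EI/P_cr) = (1/0.5)·√(π²×7.30×10^10×7.227×10^-7/5.520×10^4)
L = 6.14 m

L_max ≈ 6.14 m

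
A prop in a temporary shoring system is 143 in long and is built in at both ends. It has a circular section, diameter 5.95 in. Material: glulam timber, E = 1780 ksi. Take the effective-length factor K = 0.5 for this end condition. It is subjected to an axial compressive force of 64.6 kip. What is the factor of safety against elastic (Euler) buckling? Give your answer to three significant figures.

n ≈ 3.27

I = πd⁴/64 = π×5.95⁴/64 = 61.52 in⁴
Effective length L_e = K·L = 0.5 × 143 = 71.50 in
P_cr = π²EI / L_e² = π² × 1780×10³ × 61.52 / 71.50² = 2.114×10^5 lb
Factor of safety n = P_cr / P = 211.42 / 64.6 = 3.27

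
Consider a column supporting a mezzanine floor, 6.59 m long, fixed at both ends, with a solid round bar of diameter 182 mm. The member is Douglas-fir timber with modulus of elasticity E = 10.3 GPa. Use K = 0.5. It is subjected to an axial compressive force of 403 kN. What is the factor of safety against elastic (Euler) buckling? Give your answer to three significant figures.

I = πd⁴/64 = π×182⁴/64 = 5.386×10^7 mm⁴
I = 5.386×10^7 mm⁴ = 5.386×10^-5 m⁴
Effective length L_e = K·L = 0.5 × 6.59 = 3.295 m
P_cr = π²EI / L_e² = π² × 10.3×10⁹ × 5.386×10^-5 / 3.295² = 5.043×10^5 N
Factor of safety n = P_cr / P = 504.29 / 403 = 1.25

n ≈ 1.25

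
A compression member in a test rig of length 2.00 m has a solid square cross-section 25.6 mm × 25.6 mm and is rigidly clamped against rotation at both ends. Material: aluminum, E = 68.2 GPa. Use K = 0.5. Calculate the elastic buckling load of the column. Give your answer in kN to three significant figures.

P_cr ≈ 24.1 kN

I = a⁴/12 = 25.6⁴/12 = 3.579×10^4 mm⁴
I = 3.579×10^4 mm⁴ = 3.579×10^-8 m⁴
Effective length L_e = K·L = 0.5 × 2.00 = 1.000 m
P_cr = π²EI / L_e² = π² × 68.2×10⁹ × 3.579×10^-8 / 1.000² = 2.409×10^4 N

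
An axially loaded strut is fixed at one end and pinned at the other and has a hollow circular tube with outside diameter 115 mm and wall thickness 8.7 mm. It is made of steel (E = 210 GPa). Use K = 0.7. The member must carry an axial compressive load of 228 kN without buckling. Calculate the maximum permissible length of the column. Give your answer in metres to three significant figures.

Inner diameter d_i = 115 − 2×8.7 = 97.60 mm
I = π(d_o⁴ − d_i⁴)/64 = π(115⁴ − 97.60⁴)/64 = 4.131×10^6 mm⁴
I = 4.131×10^-6 m⁴
At the buckling limit P_cr = P = 2.280×10^5 N
From P_cr = π²EI/(K·L)²:  L = (1/K)·√(π²EI/P_cr) = (1/0.7)·√(π²×2.10×10^11×4.131×10^-6/2.280×10^5)
L = 8.75 m

L_max ≈ 8.75 m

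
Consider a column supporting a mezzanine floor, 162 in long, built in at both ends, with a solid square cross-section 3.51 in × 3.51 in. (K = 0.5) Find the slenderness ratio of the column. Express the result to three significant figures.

For a square r = a/√12 = 3.51/√12 = 1.013 in
L_e = K·L = 0.5 × 162 = 81.00 in
λ = L_e / r_min = 81.000 / 1.013 = 79.9

λ ≈ 79.9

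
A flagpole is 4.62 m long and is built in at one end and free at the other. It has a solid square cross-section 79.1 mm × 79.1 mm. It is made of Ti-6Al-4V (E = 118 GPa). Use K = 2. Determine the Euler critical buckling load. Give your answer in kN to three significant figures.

P_cr ≈ 44.5 kN

I = a⁴/12 = 79.1⁴/12 = 3.262×10^6 mm⁴
I = 3.262×10^6 mm⁴ = 3.262×10^-6 m⁴
Effective length L_e = K·L = 2 × 4.62 = 9.240 m
P_cr = π²EI / L_e² = π² × 118×10⁹ × 3.262×10^-6 / 9.240² = 4.450×10^4 N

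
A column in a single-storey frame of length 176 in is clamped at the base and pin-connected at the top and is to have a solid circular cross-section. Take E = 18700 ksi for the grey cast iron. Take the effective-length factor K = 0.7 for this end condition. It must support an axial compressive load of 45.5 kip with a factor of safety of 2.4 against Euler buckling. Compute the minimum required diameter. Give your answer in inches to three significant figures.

d ≈ 3.68 in

Required P_cr = n·P = 2.4 × 45.5 = 109.2 kip
L_e = K·L = 0.7 × 176 = 123.2 in
Required I = P_cr·L_e²/(π²E) = 1.092×10^5 × 123.2² / (π² × 1.87×10^7) = 8.981 in⁴
Solid circle: I = πd⁴/64  ⇒  d = (64I/π)^(1/4) = (64×8.981/π)^(1/4) = 3.68 in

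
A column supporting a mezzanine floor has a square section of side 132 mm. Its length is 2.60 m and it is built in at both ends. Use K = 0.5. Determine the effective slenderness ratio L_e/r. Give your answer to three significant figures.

λ ≈ 34.1

For a square r = a/√12 = 132/√12 = 38.11 mm
L_e = K·L = 0.5 × 2.60 m = 1.300 m = 1300.0 mm
λ = L_e / r_min = 1300.0 / 38.11 = 34.1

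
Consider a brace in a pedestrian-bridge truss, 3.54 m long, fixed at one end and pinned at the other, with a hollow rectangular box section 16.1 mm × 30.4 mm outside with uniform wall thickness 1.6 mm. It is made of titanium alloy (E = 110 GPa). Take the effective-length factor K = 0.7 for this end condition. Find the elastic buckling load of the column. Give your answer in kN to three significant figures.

Inner dimensions: h_i = 30.4 − 2×1.6 = 27.20 mm, b_i = 16.1 − 2×1.6 = 12.90 mm
Weak-axis I_min = (h_o·b_o³ − h_i·b_i³)/12 with b_o = 16.1, b_i = 12.90 mm (shorter outer/inner sides).
I_min = (30.4×16.1³ − 27.20×12.90³)/12 = 5.706×10^3 mm⁴
I = 5.706×10^3 mm⁴ = 5.706×10^-9 m⁴
Effective length L_e = K·L = 0.7 × 3.54 = 2.478 m
P_cr = π²EI / L_e² = π² × 110×10⁹ × 5.706×10^-9 / 2.478² = 1.009×10^3 N

P_cr ≈ 1.01 kN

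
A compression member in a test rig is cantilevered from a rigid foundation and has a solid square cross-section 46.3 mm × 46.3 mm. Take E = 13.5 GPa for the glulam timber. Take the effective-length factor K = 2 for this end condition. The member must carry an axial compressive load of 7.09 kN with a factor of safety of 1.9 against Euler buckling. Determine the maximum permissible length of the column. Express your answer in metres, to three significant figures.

I = a⁴/12 = 46.3⁴/12 = 3.830×10^5 mm⁴
I = 3.830×10^-7 m⁴
Required critical load P_cr = n·P = 1.9 × 7.09 = 13.47 kN = 1.347×10^4 N
From P_cr = π²EI/(K·L)²:  L = (1/K)·√(π²EI/P_cr) = (1/2)·√(π²×1.35×10^10×3.830×10^-7/1.347×10^4)
L = 0.973 m

L_max ≈ 0.973 m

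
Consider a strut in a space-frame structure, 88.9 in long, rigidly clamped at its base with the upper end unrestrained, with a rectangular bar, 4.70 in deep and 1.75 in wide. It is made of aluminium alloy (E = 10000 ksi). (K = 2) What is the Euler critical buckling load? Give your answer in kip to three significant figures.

P_cr ≈ 6.55 kip

Buckling occurs about the weak axis: I_min = h·b³/12 with b = 1.75 in (the shorter side).
I_min = 4.70×1.75³/12 = 2.099 in⁴
Effective length L_e = K·L = 2 × 88.9 = 177.8 in
P_cr = π²EI / L_e² = π² × 10000×10³ × 2.099 / 177.8² = 6.553×10^3 lb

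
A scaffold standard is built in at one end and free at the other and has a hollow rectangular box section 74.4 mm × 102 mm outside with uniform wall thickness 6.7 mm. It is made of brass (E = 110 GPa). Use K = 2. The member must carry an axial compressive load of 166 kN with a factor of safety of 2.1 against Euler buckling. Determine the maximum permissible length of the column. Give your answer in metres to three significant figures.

Inner dimensions: h_i = 102 − 2×6.7 = 88.60 mm, b_i = 74.4 − 2×6.7 = 61.00 mm
Weak-axis I_min = (h_o·b_o³ − h_i·b_i³)/12 with b_o = 74.4, b_i = 61.00 mm (shorter outer/inner sides).
I_min = (102×74.4³ − 88.60×61.00³)/12 = 1.825×10^6 mm⁴
I = 1.825×10^-6 m⁴
Required critical load P_cr = n·P = 2.1 × 166 = 348.6 kN = 3.486×10^5 N
From P_cr = π²EI/(K·L)²:  L = (1/K)·√(π²EI/P_cr) = (1/2)·√(π²×1.10×10^11×1.825×10^-6/3.486×10^5)
L = 1.19 m

L_max ≈ 1.19 m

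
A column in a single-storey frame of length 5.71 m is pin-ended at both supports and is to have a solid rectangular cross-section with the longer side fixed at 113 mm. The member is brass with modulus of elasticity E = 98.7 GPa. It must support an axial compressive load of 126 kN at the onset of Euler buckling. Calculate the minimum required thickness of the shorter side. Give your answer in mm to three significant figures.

b ≈ 76.5 mm

L_e = K·L = 1 × 5.71 = 5.710 m
Required I = P_cr·L_e²/(π²E) = 1.260×10^5 × 5.710² / (π² × 9.87×10^10) = 4.217×10^-6 m⁴
I_req = 4.217×10^6 mm⁴
Rectangle, weak axis: I_min = h·b³/12 with h = 113 mm fixed  ⇒  b = (12I/h)^(1/3) = 76.5 mm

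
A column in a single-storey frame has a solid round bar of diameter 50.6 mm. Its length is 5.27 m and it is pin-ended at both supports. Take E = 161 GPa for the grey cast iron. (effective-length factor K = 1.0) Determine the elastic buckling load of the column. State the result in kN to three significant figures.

P_cr ≈ 18.4 kN

I = πd⁴/64 = π×50.6⁴/64 = 3.218×10^5 mm⁴
I = 3.218×10^5 mm⁴ = 3.218×10^-7 m⁴
Effective length L_e = K·L = 1 × 5.27 = 5.270 m
P_cr = π²EI / L_e² = π² × 161×10⁹ × 3.218×10^-7 / 5.270² = 1.841×10^4 N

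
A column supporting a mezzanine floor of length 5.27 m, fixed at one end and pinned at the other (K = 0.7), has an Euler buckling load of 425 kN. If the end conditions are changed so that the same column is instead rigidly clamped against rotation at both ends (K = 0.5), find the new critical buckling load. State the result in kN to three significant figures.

P_cr ≈ 833 kN

P_cr ∝ 1/K², so P_cr,new = P_cr,old × (K_old/K_new)² = 425 × (0.7/0.5)²
= 425 × 1.960 = 833 kN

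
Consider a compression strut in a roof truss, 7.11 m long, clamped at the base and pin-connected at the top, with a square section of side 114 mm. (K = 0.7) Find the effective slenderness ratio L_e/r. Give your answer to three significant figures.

λ ≈ 151

For a square r = a/√12 = 114/√12 = 32.91 mm
L_e = K·L = 0.7 × 7.11 m = 4.977 m = 4977.0 mm
λ = L_e / r_min = 4977.0 / 32.91 = 151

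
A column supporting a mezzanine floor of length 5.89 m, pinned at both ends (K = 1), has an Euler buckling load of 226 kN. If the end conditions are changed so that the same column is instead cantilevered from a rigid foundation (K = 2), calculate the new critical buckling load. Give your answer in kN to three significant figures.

P_cr ∝ 1/K², so P_cr,new = P_cr,old × (K_old/K_new)² = 226 × (1/2)²
= 226 × 0.2500 = 56.5 kN

P_cr ≈ 56.5 kN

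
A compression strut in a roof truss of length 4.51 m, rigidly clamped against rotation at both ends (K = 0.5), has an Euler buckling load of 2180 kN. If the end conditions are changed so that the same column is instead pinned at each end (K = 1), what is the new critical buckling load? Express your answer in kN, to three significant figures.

P_cr ∝ 1/K², so P_cr,new = P_cr,old × (K_old/K_new)² = 2180 × (0.5/1)²
= 2180 × 0.2500 = 545 kN

P_cr ≈ 545 kN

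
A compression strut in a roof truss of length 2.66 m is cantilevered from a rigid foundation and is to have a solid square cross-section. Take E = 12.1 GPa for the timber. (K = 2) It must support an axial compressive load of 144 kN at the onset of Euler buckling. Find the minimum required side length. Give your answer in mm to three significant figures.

a ≈ 142 mm

L_e = K·L = 2 × 2.66 = 5.320 m
Required I = P_cr·L_e²/(π²E) = 1.440×10^5 × 5.320² / (π² × 1.21×10^10) = 3.413×10^-5 m⁴
I_req = 3.413×10^7 mm⁴
Solid square: I = a⁴/12  ⇒  a = (12I)^(1/4) = (12×3.413×10^7)^(1/4) = 142 mm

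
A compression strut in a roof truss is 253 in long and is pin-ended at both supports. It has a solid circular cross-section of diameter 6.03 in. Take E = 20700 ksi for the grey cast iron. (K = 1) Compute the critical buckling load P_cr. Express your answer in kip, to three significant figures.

P_cr ≈ 207 kip

I = πd⁴/64 = π×6.03⁴/64 = 64.90 in⁴
Effective length L_e = K·L = 1 × 253 = 253.0 in
P_cr = π²EI / L_e² = π² × 20700×10³ × 64.90 / 253.0² = 2.071×10^5 lb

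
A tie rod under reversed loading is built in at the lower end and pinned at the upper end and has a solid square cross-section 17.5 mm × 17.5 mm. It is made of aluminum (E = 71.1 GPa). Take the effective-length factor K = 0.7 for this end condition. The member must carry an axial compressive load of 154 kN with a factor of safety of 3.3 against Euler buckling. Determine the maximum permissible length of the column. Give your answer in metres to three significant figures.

I = a⁴/12 = 17.5⁴/12 = 7.816×10^3 mm⁴
I = 7.816×10^-9 m⁴
Required critical load P_cr = n·P = 3.3 × 154 = 508.2 kN = 5.082×10^5 N
From P_cr = π²EI/(K·L)²:  L = (1/K)·√(π²EI/P_cr) = (1/0.7)·√(π²×7.11×10^10×7.816×10^-9/5.082×10^5)
L = 0.148 m

L_max ≈ 0.148 m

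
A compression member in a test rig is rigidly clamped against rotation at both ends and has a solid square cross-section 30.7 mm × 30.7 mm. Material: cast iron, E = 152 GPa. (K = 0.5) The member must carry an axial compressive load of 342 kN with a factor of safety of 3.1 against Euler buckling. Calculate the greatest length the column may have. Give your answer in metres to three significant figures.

I = a⁴/12 = 30.7⁴/12 = 7.402×10^4 mm⁴
I = 7.402×10^-8 m⁴
Required critical load P_cr = n·P = 3.1 × 342 = 1060 kN = 1.060×10^6 N
From P_cr = π²EI/(K·L)²:  L = (1/K)·√(π²EI/P_cr) = (1/0.5)·√(π²×1.52×10^11×7.402×10^-8/1.060×10^6)
L = 0.647 m

L_max ≈ 0.647 m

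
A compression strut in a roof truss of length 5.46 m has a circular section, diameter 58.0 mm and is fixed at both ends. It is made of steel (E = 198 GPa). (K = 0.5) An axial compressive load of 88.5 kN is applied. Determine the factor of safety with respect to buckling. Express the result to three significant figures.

I = πd⁴/64 = π×58.0⁴/64 = 5.555×10^5 mm⁴
I = 5.555×10^5 mm⁴ = 5.555×10^-7 m⁴
Effective length L_e = K·L = 0.5 × 5.46 = 2.730 m
P_cr = π²EI / L_e² = π² × 198×10⁹ × 5.555×10^-7 / 2.730² = 1.457×10^5 N
Factor of safety n = P_cr / P = 145.65 / 88.5 = 1.65

n ≈ 1.65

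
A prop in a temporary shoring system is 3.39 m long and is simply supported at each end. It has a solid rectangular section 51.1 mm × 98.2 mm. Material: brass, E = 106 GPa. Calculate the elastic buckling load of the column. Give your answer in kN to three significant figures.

P_cr ≈ 99.4 kN

Buckling occurs about the weak axis: I_min = h·b³/12 with b = 51.1 mm (the shorter side).
I_min = 98.2×51.1³/12 = 1.092×10^6 mm⁴
I = 1.092×10^6 mm⁴ = 1.092×10^-6 m⁴
Effective length L_e = K·L = 1 × 3.39 = 3.390 m
P_cr = π²EI / L_e² = π² × 106×10⁹ × 1.092×10^-6 / 3.390² = 9.940×10^4 N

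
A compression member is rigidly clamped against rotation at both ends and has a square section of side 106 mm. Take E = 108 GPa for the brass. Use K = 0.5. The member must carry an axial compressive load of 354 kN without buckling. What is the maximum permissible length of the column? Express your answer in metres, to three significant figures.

I = a⁴/12 = 106⁴/12 = 1.052×10^7 mm⁴
I = 1.052×10^-5 m⁴
At the buckling limit P_cr = P = 3.540×10^5 N
From P_cr = π²EI/(K·L)²:  L = (1/K)·√(π²EI/P_cr) = (1/0.5)·√(π²×1.08×10^11×1.052×10^-5/3.540×10^5)
L = 11.3 m

L_max ≈ 11.3 m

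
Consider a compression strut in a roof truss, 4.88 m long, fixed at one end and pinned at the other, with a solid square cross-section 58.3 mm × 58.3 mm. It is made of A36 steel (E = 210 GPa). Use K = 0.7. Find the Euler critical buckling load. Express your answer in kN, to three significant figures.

I = a⁴/12 = 58.3⁴/12 = 9.627×10^5 mm⁴
I = 9.627×10^5 mm⁴ = 9.627×10^-7 m⁴
Effective length L_e = K·L = 0.7 × 4.88 = 3.416 m
P_cr = π²EI / L_e² = π² × 210×10⁹ × 9.627×10^-7 / 3.416² = 1.710×10^5 N

P_cr ≈ 171 kN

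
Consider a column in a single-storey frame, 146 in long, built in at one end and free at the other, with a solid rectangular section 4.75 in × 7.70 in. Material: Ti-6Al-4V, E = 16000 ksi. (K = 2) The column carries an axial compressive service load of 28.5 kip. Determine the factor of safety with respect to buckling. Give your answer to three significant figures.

Buckling occurs about the weak axis: I_min = h·b³/12 with b = 4.75 in (the shorter side).
I_min = 7.70×4.75³/12 = 68.77 in⁴
Effective length L_e = K·L = 2 × 146 = 292.0 in
P_cr = π²EI / L_e² = π² × 16000×10³ × 68.77 / 292.0² = 1.274×10^5 lb
Factor of safety n = P_cr / P = 127.36 / 28.5 = 4.47

n ≈ 4.47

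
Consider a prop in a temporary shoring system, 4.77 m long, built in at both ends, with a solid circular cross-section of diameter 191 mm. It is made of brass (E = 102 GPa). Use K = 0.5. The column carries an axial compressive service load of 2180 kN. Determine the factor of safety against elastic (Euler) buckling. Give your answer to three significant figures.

n ≈ 5.30

I = πd⁴/64 = π×191⁴/64 = 6.533×10^7 mm⁴
I = 6.533×10^7 mm⁴ = 6.533×10^-5 m⁴
Effective length L_e = K·L = 0.5 × 4.77 = 2.385 m
P_cr = π²EI / L_e² = π² × 102×10⁹ × 6.533×10^-5 / 2.385² = 1.156×10^7 N
Factor of safety n = P_cr / P = 11562 / 2180 = 5.30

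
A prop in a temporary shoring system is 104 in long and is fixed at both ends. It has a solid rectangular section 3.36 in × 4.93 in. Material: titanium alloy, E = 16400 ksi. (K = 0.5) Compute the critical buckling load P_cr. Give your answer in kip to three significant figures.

P_cr ≈ 933 kip

Buckling occurs about the weak axis: I_min = h·b³/12 with b = 3.36 in (the shorter side).
I_min = 4.93×3.36³/12 = 15.58 in⁴
Effective length L_e = K·L = 0.5 × 104 = 52.00 in
P_cr = π²EI / L_e² = π² × 16400×10³ × 15.58 / 52.00² = 9.329×10^5 lb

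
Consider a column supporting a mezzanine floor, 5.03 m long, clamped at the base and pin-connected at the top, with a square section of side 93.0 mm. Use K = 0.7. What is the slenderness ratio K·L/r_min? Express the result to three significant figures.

λ ≈ 131

I = a⁴/12 = 93.0⁴/12 = 6.234×10^6 mm⁴
A = 8.649×10^3 mm²;  r_min = √(I/A) = √(6.234×10^6/8.649×10^3) = 26.85 mm
L_e = K·L = 0.7 × 5.03 m = 3.521 m = 3521.0 mm
λ = L_e / r_min = 3521.0 / 26.85 = 131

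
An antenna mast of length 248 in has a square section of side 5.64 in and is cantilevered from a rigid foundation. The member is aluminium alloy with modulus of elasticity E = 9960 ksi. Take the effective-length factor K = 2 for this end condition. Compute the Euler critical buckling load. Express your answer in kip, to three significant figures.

I = a⁴/12 = 5.64⁴/12 = 84.32 in⁴
Effective length L_e = K·L = 2 × 248 = 496.0 in
P_cr = π²EI / L_e² = π² × 9960×10³ × 84.32 / 496.0² = 3.369×10^4 lb

P_cr ≈ 33.7 kip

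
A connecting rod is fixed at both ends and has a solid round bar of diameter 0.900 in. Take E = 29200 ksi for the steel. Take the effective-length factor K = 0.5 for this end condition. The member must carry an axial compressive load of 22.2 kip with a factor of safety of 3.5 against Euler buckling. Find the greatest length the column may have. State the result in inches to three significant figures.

I = πd⁴/64 = π×0.900⁴/64 = 3.221×10^-2 in⁴
Required critical load P_cr = n·P = 3.5 × 22.2 = 77.70 kip = 7.770×10^4 lb
From P_cr = π²EI/(K·L)²:  L = (1/K)·√(π²EI/P_cr) = (1/0.5)·√(π²×2.92×10^7×3.221×10^-2/7.770×10^4)
L = 21.9 in

L_max ≈ 21.9 in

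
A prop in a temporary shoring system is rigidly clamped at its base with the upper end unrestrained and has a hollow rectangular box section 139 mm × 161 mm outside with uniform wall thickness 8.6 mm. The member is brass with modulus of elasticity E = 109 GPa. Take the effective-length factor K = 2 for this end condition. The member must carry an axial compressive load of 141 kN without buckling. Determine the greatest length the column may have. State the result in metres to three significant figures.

Inner dimensions: h_i = 161 − 2×8.6 = 143.8 mm, b_i = 139 − 2×8.6 = 121.8 mm
Weak-axis I_min = (h_o·b_o³ − h_i·b_i³)/12 with b_o = 139, b_i = 121.8 mm (shorter outer/inner sides).
I_min = (161×139³ − 143.8×121.8³)/12 = 1.438×10^7 mm⁴
I = 1.438×10^-5 m⁴
At the buckling limit P_cr = P = 1.410×10^5 N
From P_cr = π²EI/(K·L)²:  L = (1/K)·√(π²EI/P_cr) = (1/2)·√(π²×1.09×10^11×1.438×10^-5/1.410×10^5)
L = 5.24 m

L_max ≈ 5.24 m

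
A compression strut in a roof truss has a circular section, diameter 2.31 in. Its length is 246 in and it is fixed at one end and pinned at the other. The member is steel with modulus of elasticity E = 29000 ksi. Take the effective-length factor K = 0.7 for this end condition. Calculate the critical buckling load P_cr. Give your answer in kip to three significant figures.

I = πd⁴/64 = π×2.31⁴/64 = 1.398 in⁴
Effective length L_e = K·L = 0.7 × 246 = 172.2 in
P_cr = π²EI / L_e² = π² × 29000×10³ × 1.398 / 172.2² = 1.349×10^4 lb

P_cr ≈ 13.5 kip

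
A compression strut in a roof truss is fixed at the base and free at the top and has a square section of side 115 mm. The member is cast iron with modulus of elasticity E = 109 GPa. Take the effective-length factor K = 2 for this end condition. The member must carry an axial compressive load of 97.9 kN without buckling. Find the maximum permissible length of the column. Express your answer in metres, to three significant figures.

L_max ≈ 6.33 m

I = a⁴/12 = 115⁴/12 = 1.458×10^7 mm⁴
I = 1.458×10^-5 m⁴
At the buckling limit P_cr = P = 9.790×10^4 N
From P_cr = π²EI/(K·L)²:  L = (1/K)·√(π²EI/P_cr) = (1/2)·√(π²×1.09×10^11×1.458×10^-5/9.790×10^4)
L = 6.33 m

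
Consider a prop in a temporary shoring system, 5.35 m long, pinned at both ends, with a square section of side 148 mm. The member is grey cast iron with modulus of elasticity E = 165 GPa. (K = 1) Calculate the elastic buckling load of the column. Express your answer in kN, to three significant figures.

I = a⁴/12 = 148⁴/12 = 3.998×10^7 mm⁴
I = 3.998×10^7 mm⁴ = 3.998×10^-5 m⁴
Effective length L_e = K·L = 1 × 5.35 = 5.350 m
P_cr = π²EI / L_e² = π² × 165×10⁹ × 3.998×10^-5 / 5.350² = 2.275×10^6 N

P_cr ≈ 2270 kN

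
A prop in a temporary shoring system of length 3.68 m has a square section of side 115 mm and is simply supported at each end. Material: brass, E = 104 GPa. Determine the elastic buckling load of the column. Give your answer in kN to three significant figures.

I = a⁴/12 = 115⁴/12 = 1.458×10^7 mm⁴
I = 1.458×10^7 mm⁴ = 1.458×10^-5 m⁴
Effective length L_e = K·L = 1 × 3.68 = 3.680 m
P_cr = π²EI / L_e² = π² × 104×10⁹ × 1.458×10^-5 / 3.680² = 1.105×10^6 N

P_cr ≈ 1100 kN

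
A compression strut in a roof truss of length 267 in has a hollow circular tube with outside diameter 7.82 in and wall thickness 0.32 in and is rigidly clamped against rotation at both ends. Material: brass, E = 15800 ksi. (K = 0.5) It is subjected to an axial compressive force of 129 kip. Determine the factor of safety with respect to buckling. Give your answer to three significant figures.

n ≈ 3.60

Inner diameter d_i = 7.82 − 2×0.32 = 7.180 in
I = π(d_o⁴ − d_i⁴)/64 = π(7.82⁴ − 7.180⁴)/64 = 53.11 in⁴
Effective length L_e = K·L = 0.5 × 267 = 133.5 in
P_cr = π²EI / L_e² = π² × 15800×10³ × 53.11 / 133.5² = 4.647×10^5 lb
Factor of safety n = P_cr / P = 464.71 / 129 = 3.60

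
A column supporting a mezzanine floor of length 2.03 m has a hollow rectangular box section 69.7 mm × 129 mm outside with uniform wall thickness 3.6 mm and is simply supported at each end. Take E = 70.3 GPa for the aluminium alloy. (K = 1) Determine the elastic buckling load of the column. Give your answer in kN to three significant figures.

Inner dimensions: h_i = 129 − 2×3.6 = 121.8 mm, b_i = 69.7 − 2×3.6 = 62.50 mm
Weak-axis I_min = (h_o·b_o³ − h_i·b_i³)/12 with b_o = 69.7, b_i = 62.50 mm (shorter outer/inner sides).
I_min = (129×69.7³ − 121.8×62.50³)/12 = 1.162×10^6 mm⁴
I = 1.162×10^6 mm⁴ = 1.162×10^-6 m⁴
Effective length L_e = K·L = 1 × 2.03 = 2.030 m
P_cr = π²EI / L_e² = π² × 70.3×10⁹ × 1.162×10^-6 / 2.030² = 1.956×10^5 N

P_cr ≈ 196 kN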